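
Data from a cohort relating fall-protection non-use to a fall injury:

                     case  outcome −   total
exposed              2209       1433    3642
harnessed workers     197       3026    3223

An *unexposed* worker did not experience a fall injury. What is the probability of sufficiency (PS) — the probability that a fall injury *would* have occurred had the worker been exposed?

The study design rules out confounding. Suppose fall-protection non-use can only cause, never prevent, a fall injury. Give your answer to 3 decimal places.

PS ≈ 0.581

p₁ = P(outcome | exposed) = 2209/3642 = 0.60653
p₀ = P(outcome | unexposed) = 197/3223 = 0.061123
Under exogeneity and monotonicity, PS = (p₁ − p₀) / (1 − p₀).
PS = (0.60653 − 0.061123) / (1 − 0.061123) = 0.54541 / 0.93888 ≈ 0.5809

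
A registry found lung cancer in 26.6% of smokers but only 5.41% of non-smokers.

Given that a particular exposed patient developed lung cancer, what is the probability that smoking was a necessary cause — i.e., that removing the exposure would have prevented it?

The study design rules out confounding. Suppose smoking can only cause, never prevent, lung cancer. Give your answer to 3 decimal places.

PN ≈ 0.797

p₁ = 0.266, p₀ = 0.0541.
Under exogeneity and monotonicity, PN = (p₁ − p₀) / p₁.
PN = (0.266 − 0.0541) / 0.266 = 0.2119 / 0.266 ≈ 0.7966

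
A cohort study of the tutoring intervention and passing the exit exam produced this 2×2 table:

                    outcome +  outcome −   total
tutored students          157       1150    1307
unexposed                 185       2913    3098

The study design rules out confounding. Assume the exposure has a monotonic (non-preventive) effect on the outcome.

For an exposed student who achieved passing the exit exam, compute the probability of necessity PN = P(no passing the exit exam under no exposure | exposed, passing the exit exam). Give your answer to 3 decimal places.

PN ≈ 0.503

p₁ = P(outcome | exposed) = 157/1307 = 0.12012
p₀ = P(outcome | unexposed) = 185/3098 = 0.059716
Under exogeneity and monotonicity, PN = (p₁ − p₀)/p₁.
PN = (0.12012 − 0.059716) / 0.12012 ≈ 0.5029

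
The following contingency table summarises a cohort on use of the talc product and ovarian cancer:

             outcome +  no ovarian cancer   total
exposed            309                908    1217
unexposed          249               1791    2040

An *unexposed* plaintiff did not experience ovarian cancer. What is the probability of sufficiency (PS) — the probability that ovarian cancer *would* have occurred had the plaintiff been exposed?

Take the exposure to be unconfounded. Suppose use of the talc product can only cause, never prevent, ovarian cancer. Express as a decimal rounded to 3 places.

PS ≈ 0.150

p₁ = P(outcome | exposed) = 309/1217 = 0.2539
p₀ = P(outcome | unexposed) = 249/2040 = 0.12206
Under exogeneity and monotonicity, PS = (p₁ − p₀) / (1 − p₀).
PS = (0.2539 − 0.12206) / (1 − 0.12206) = 0.13184 / 0.87794 ≈ 0.1502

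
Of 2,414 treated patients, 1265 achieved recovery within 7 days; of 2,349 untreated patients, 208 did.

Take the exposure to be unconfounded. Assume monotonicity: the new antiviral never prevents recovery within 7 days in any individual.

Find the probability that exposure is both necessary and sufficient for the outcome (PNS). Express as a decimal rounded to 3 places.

p₁ = P(outcome | exposed) = 1265/2414 = 0.52403
p₀ = P(outcome | unexposed) = 208/2349 = 0.088548
Under exogeneity and monotonicity, PNS = p₁ − p₀.
PNS = 0.52403 − 0.088548 = 0.43548

PNS ≈ 0.435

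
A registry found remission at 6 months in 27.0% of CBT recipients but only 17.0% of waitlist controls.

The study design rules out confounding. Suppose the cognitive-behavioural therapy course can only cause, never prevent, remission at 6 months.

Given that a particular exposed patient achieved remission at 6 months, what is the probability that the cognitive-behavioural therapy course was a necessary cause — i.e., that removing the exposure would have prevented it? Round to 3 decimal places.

PN ≈ 0.370

p₁ = 0.27, p₀ = 0.17.
Under exogeneity and monotonicity, PN = (p₁ − p₀) / p₁.
PN = (0.27 − 0.17) / 0.27 = 0.1 / 0.27 ≈ 0.3704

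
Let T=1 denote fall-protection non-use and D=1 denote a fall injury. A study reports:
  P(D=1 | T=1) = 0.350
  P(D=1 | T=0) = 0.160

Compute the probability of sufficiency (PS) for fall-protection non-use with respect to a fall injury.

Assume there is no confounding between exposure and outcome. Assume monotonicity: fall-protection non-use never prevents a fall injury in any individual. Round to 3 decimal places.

PS ≈ 0.226

Let p₁ = 0.35, p₀ = 0.16.
Under exogeneity and monotonicity, PS = (p₁ − p₀) / (1 − p₀).
PS = (0.35 − 0.16) / (1 − 0.16) = 0.19 / 0.84 ≈ 0.2262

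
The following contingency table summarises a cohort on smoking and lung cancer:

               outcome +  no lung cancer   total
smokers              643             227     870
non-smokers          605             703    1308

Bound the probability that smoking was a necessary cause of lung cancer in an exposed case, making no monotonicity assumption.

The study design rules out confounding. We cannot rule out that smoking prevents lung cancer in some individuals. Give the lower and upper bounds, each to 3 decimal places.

0.374 ≤ PN ≤ 0.727

p₁ = P(outcome | exposed) = 643/870 = 0.73908
p₀ = P(outcome | unexposed) = 605/1308 = 0.46254
Under exogeneity alone the bounds on PN are max{0,(p₁−p₀)/p₁} ≤ PN ≤ min{1,(1−p₀)/p₁}.
  lower = (p₁ − p₀)/p₁ = 0.27654 / 0.73908 ≈ 0.3742
  upper = min{1, (1 − p₀)/p₁} = 0.53746 / 0.73908 ≈ 0.7272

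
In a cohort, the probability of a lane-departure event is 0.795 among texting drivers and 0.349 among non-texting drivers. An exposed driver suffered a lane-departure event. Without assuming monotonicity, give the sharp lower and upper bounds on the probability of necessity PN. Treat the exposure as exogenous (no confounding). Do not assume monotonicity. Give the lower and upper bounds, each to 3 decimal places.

0.561 ≤ PN ≤ 0.819

Let p₁ = 0.795, p₀ = 0.349.
Under exogeneity alone the bounds on PN are max{0,(p₁−p₀)/p₁} ≤ PN ≤ min{1,(1−p₀)/p₁}.
  lower = (p₁ − p₀)/p₁ = 0.446 / 0.795 ≈ 0.5610
  upper = min{1, (1 − p₀)/p₁} = 0.651 / 0.795 ≈ 0.8189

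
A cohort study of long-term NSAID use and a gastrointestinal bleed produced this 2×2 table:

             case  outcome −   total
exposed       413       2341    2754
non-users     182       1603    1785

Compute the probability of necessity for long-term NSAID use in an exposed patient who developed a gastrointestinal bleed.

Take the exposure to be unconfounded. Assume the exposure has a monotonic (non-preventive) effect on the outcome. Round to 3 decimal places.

PN ≈ 0.320

p₁ = P(outcome | exposed) = 413/2754 = 0.14996
p₀ = P(outcome | unexposed) = 182/1785 = 0.10196
Under exogeneity and monotonicity, PN = (p₁ − p₀)/p₁.
PN = (0.14996 − 0.10196) / 0.14996 ≈ 0.3201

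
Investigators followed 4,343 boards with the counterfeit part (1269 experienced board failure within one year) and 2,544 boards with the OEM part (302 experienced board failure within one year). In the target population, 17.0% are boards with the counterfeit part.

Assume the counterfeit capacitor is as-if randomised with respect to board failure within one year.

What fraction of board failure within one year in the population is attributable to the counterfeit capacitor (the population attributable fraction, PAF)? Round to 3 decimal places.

p₁ = P(outcome | exposed) = 1269/4343 = 0.29219
p₀ = P(outcome | unexposed) = 302/2544 = 0.11871
Overall risk P(Y=1) = π·p₁ + (1−π)·p₀ = 0.17×0.29219 + 0.83×0.11871 = 0.1482.
Under exogeneity, PAF = [P(Y=1) − p₀] / P(Y=1).
PAF = (0.1482 − 0.11871) / 0.1482 ≈ 0.1990

PAF ≈ 0.199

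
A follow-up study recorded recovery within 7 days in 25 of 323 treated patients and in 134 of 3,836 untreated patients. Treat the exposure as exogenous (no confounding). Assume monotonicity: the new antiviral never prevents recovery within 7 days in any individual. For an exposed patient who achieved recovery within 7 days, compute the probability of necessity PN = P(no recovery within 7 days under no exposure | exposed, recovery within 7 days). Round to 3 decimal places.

PN ≈ 0.549

p₁ = P(outcome | exposed) = 25/323 = 0.077399
p₀ = P(outcome | unexposed) = 134/3836 = 0.034932
Under exogeneity and monotonicity, PN = (p₁ − p₀) / p₁.
PN = (0.077399 − 0.034932) / 0.077399 = 0.042467 / 0.077399 ≈ 0.5487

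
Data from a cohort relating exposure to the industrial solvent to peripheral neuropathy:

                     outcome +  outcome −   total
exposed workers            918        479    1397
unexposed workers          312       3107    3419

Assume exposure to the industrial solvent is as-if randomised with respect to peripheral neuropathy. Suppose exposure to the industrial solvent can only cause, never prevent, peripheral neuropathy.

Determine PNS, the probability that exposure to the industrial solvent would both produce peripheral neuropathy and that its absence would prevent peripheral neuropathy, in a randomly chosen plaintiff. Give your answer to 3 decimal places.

p₁ = P(outcome | exposed) = 918/1397 = 0.65712
p₀ = P(outcome | unexposed) = 312/3419 = 0.091255
Under exogeneity and monotonicity, PNS = p₁ − p₀.
PNS = 0.65712 − 0.091255 = 0.56587

PNS ≈ 0.566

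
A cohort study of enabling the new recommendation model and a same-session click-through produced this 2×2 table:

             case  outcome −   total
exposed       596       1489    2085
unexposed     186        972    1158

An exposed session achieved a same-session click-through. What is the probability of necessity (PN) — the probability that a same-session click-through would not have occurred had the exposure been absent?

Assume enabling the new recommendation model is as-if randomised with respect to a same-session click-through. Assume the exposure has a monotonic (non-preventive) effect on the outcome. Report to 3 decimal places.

PN ≈ 0.438

p₁ = P(outcome | exposed) = 596/2085 = 0.28585
p₀ = P(outcome | unexposed) = 186/1158 = 0.16062
Under exogeneity and monotonicity, PN = (p₁ − p₀) / p₁.
PN = (0.28585 − 0.16062) / 0.28585 = 0.12523 / 0.28585 ≈ 0.4381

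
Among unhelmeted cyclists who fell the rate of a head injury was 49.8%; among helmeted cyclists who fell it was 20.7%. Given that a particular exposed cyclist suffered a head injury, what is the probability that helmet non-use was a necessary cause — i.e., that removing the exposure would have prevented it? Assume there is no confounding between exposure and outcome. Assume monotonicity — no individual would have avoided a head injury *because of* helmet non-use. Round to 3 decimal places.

PN ≈ 0.584

p₁ = 0.498, p₀ = 0.207.
Under exogeneity and monotonicity, PN = (p₁ − p₀) / p₁.
PN = (0.498 − 0.207) / 0.498 = 0.291 / 0.498 ≈ 0.5843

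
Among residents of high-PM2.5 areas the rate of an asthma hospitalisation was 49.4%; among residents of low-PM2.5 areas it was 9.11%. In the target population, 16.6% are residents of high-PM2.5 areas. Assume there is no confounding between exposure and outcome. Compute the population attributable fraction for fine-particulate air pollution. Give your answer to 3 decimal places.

p₁ = 0.494, p₀ = 0.0911.
Overall risk P(Y=1) = π·p₁ + (1−π)·p₀ = 0.166×0.494 + 0.834×0.0911 = 0.15798.
Under exogeneity, PAF = [P(Y=1) − p₀] / P(Y=1).
PAF = (0.15798 − 0.0911) / 0.15798 ≈ 0.4233

PAF ≈ 0.423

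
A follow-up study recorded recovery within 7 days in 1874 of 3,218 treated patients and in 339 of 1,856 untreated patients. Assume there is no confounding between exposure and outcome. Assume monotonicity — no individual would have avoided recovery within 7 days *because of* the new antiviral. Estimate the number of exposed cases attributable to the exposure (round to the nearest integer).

p₁ = P(outcome | exposed) = 1874/3218 = 0.58235
p₀ = P(outcome | unexposed) = 339/1856 = 0.18265
PN = (p₁ − p₀)/p₁ = (0.58235 − 0.18265) / 0.58235 ≈ 0.68636.
Attributable cases ≈ PN × (exposed cases) = 0.68636 × 1874 ≈ 1286.23.

about 1286 cases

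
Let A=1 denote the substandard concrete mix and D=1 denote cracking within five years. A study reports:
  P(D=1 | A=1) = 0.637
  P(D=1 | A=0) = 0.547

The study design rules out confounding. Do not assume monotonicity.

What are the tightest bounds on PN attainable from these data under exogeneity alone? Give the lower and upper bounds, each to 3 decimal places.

Let p₁ = 0.637, p₀ = 0.547.
Under exogeneity alone the bounds on PN are max{0,(p₁−p₀)/p₁} ≤ PN ≤ min{1,(1−p₀)/p₁}.
  lower = (p₁ − p₀)/p₁ = 0.09 / 0.637 ≈ 0.1413
  upper = min{1, (1 − p₀)/p₁} = 0.453 / 0.637 ≈ 0.7111

0.141 ≤ PN ≤ 0.711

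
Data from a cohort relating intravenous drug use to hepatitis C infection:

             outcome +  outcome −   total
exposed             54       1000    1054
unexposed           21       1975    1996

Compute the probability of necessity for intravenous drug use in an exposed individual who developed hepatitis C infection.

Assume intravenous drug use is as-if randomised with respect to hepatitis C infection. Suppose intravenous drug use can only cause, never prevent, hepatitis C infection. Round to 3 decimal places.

p₁ = P(outcome | exposed) = 54/1054 = 0.051233
p₀ = P(outcome | unexposed) = 21/1996 = 0.010521
Under exogeneity and monotonicity, PN = (p₁ − p₀) / p₁.
PN = (0.051233 − 0.010521) / 0.051233 = 0.040712 / 0.051233 ≈ 0.7946

PN ≈ 0.795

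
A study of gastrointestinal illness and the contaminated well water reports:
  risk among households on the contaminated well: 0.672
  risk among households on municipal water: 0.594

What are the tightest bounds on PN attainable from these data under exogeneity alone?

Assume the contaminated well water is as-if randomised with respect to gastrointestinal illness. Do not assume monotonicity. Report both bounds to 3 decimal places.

Let p₁ = 0.672, p₀ = 0.594.
Under exogeneity alone the bounds on PN are max{0,(p₁−p₀)/p₁} ≤ PN ≤ min{1,(1−p₀)/p₁}.
  lower = (p₁ − p₀)/p₁ = 0.078 / 0.672 ≈ 0.1161
  upper = min{1, (1 − p₀)/p₁} = 0.406 / 0.672 ≈ 0.6042

0.116 ≤ PN ≤ 0.604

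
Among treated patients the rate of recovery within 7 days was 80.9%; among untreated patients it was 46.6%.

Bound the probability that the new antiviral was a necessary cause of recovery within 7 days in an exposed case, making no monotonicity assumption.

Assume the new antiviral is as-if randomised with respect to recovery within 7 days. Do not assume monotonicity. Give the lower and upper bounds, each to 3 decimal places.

0.424 ≤ PN ≤ 0.660

p₁ = 0.809, p₀ = 0.466.
Under exogeneity alone the bounds on PN are max{0,(p₁−p₀)/p₁} ≤ PN ≤ min{1,(1−p₀)/p₁}.
  lower = (p₁ − p₀)/p₁ = 0.343 / 0.809 ≈ 0.4240
  upper = min{1, (1 − p₀)/p₁} = 0.534 / 0.809 ≈ 0.6601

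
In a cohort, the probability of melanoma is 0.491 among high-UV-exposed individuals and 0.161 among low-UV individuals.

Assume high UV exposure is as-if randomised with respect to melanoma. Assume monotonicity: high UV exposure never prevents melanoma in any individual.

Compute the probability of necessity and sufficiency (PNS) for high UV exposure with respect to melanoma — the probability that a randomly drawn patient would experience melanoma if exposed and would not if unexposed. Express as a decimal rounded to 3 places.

Let p₁ = 0.491, p₀ = 0.161.
Under exogeneity and monotonicity, PNS = p₁ − p₀.
PNS = 0.491 − 0.161 = 0.33

PNS ≈ 0.330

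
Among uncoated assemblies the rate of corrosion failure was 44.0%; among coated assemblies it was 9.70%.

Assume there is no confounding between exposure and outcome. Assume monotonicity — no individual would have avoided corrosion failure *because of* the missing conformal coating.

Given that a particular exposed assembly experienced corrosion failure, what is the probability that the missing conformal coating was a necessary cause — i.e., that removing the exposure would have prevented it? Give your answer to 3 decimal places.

PN ≈ 0.780

p₁ = 0.44, p₀ = 0.097.
Under exogeneity and monotonicity, PN = (p₁ − p₀) / p₁.
PN = (0.44 − 0.097) / 0.44 = 0.343 / 0.44 ≈ 0.7795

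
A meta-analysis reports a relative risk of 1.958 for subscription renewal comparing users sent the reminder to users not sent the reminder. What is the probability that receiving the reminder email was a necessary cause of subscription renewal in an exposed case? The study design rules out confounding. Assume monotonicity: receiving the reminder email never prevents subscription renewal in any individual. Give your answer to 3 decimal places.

PN ≈ 0.489

Under exogeneity and monotonicity, PN = (RR − 1) / RR = 1 − 1/RR.
PN = (1.958 − 1) / 1.958 = 0.958 / 1.958 ≈ 0.4893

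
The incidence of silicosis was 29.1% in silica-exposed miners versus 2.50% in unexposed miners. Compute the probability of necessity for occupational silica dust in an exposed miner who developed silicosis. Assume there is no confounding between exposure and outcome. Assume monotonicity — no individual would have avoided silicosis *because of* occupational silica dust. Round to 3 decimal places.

p₁ = 0.291, p₀ = 0.025.
Under exogeneity and monotonicity, PN = (p₁ − p₀) / p₁.
PN = (0.291 − 0.025) / 0.291 = 0.266 / 0.291 ≈ 0.9141

PN ≈ 0.914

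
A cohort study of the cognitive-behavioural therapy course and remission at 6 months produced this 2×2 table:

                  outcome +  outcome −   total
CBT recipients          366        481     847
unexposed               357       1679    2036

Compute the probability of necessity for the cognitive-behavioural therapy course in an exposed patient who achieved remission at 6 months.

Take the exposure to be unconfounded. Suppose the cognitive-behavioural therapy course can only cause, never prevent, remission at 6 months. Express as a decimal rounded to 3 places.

p₁ = P(outcome | exposed) = 366/847 = 0.43211
p₀ = P(outcome | unexposed) = 357/2036 = 0.17534
Under exogeneity and monotonicity, PN = (p₁ − p₀)/p₁.
PN = (0.43211 − 0.17534) / 0.43211 ≈ 0.5942

PN ≈ 0.594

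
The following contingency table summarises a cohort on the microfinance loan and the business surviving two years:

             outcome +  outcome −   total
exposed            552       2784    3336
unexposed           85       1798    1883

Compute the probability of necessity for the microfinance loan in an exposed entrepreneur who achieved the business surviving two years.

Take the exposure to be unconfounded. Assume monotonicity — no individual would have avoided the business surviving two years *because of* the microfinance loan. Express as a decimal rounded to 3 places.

PN ≈ 0.727

p₁ = P(outcome | exposed) = 552/3336 = 0.16547
p₀ = P(outcome | unexposed) = 85/1883 = 0.045141
Under exogeneity and monotonicity, PN = (p₁ − p₀)/p₁.
PN = (0.16547 − 0.045141) / 0.16547 ≈ 0.7272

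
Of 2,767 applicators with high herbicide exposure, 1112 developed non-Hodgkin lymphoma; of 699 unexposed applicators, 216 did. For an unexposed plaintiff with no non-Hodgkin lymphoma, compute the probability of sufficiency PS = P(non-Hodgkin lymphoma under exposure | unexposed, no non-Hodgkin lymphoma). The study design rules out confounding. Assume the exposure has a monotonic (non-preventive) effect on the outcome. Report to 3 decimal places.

p₁ = P(outcome | exposed) = 1112/2767 = 0.40188
p₀ = P(outcome | unexposed) = 216/699 = 0.30901
Under exogeneity and monotonicity, PS = (p₁ − p₀) / (1 − p₀).
PS = (0.40188 − 0.30901) / (1 − 0.30901) = 0.092866 / 0.69099 ≈ 0.1344

PS ≈ 0.134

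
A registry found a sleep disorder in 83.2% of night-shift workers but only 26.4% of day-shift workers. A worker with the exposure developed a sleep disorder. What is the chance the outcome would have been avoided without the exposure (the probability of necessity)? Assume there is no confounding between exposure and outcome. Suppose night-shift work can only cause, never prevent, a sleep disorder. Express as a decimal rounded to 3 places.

p₁ = 0.832, p₀ = 0.264.
Under exogeneity and monotonicity, PN = (p₁ − p₀) / p₁.
PN = (0.832 − 0.264) / 0.832 = 0.568 / 0.832 ≈ 0.6827

PN ≈ 0.683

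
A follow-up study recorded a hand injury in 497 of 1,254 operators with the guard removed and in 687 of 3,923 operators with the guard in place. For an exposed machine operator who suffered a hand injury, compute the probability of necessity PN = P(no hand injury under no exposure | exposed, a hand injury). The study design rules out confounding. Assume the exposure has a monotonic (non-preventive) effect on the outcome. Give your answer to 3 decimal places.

PN ≈ 0.558

p₁ = P(outcome | exposed) = 497/1254 = 0.39633
p₀ = P(outcome | unexposed) = 687/3923 = 0.17512
Under exogeneity and monotonicity, PN = (p₁ − p₀) / p₁.
PN = (0.39633 − 0.17512) / 0.39633 = 0.22121 / 0.39633 ≈ 0.5581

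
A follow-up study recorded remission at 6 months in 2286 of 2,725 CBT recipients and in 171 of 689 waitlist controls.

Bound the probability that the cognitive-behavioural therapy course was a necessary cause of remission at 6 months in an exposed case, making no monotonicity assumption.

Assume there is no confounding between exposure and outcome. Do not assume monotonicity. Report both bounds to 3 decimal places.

p₁ = P(outcome | exposed) = 2286/2725 = 0.8389
p₀ = P(outcome | unexposed) = 171/689 = 0.24819
Under exogeneity alone the bounds on PN are max{0,(p₁−p₀)/p₁} ≤ PN ≤ min{1,(1−p₀)/p₁}.
  lower = (p₁ − p₀)/p₁ = 0.59071 / 0.8389 ≈ 0.7042
  upper = min{1, (1 − p₀)/p₁} = 0.75181 / 0.8389 ≈ 0.8962

0.704 ≤ PN ≤ 0.896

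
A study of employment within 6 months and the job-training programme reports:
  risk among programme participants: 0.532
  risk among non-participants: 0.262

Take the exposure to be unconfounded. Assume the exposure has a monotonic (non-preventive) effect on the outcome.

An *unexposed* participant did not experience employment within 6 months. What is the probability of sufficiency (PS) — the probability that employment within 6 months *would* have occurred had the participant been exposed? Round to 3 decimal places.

Let p₁ = 0.532, p₀ = 0.262.
Under exogeneity and monotonicity, PS = (p₁ − p₀) / (1 − p₀).
PS = (0.532 − 0.262) / (1 − 0.262) = 0.27 / 0.738 ≈ 0.3659

PS ≈ 0.366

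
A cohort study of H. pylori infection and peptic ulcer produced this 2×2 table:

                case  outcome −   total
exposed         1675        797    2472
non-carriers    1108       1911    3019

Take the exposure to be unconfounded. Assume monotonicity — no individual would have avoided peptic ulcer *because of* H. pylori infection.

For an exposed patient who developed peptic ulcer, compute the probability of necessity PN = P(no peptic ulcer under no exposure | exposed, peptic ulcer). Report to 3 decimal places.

p₁ = P(outcome | exposed) = 1675/2472 = 0.67759
p₀ = P(outcome | unexposed) = 1108/3019 = 0.36701
Under exogeneity and monotonicity, PN = (p₁ − p₀)/p₁.
PN = (0.67759 − 0.36701) / 0.67759 ≈ 0.4584

PN ≈ 0.458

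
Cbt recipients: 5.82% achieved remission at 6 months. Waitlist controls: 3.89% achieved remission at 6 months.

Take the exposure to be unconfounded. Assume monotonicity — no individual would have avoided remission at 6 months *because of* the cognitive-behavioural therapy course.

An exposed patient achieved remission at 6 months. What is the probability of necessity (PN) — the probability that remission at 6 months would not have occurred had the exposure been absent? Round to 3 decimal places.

PN ≈ 0.332

p₁ = 0.0582, p₀ = 0.0389.
Under exogeneity and monotonicity, PN = (p₁ − p₀) / p₁.
PN = (0.0582 − 0.0389) / 0.0582 = 0.0193 / 0.0582 ≈ 0.3316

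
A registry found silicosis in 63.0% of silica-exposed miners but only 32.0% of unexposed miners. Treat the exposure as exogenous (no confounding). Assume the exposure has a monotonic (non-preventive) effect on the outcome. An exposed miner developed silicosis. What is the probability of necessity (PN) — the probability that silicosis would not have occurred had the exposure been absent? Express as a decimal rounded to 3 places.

PN ≈ 0.492

p₁ = 0.63, p₀ = 0.32.
Under exogeneity and monotonicity, PN = (p₁ − p₀) / p₁.
PN = (0.63 − 0.32) / 0.63 = 0.31 / 0.63 ≈ 0.4921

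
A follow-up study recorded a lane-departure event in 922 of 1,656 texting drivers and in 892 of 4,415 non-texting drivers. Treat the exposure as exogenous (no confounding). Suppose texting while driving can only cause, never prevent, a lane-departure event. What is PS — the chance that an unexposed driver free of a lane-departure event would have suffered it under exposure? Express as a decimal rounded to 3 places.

p₁ = P(outcome | exposed) = 922/1656 = 0.55676
p₀ = P(outcome | unexposed) = 892/4415 = 0.20204
Under exogeneity and monotonicity, PS = (p₁ − p₀) / (1 − p₀).
PS = (0.55676 − 0.20204) / (1 − 0.20204) = 0.35472 / 0.79796 ≈ 0.4445

PS ≈ 0.445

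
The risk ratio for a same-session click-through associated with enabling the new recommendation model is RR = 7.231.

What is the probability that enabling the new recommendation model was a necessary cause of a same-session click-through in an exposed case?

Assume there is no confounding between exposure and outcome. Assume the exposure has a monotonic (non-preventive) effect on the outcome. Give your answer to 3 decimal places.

PN ≈ 0.862

Under exogeneity and monotonicity, PN = (RR − 1) / RR = 1 − 1/RR.
PN = (7.231 − 1) / 7.231 = 6.231 / 7.231 ≈ 0.8617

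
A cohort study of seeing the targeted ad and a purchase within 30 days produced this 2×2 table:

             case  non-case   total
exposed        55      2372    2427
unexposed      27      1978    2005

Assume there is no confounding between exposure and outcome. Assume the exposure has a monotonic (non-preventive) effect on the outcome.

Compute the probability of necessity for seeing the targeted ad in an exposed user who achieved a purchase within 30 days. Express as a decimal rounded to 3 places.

p₁ = P(outcome | exposed) = 55/2427 = 0.022662
p₀ = P(outcome | unexposed) = 27/2005 = 0.013466
Under exogeneity and monotonicity, PN = (p₁ − p₀) / p₁.
PN = (0.022662 − 0.013466) / 0.022662 = 0.0091954 / 0.022662 ≈ 0.4058

PN ≈ 0.406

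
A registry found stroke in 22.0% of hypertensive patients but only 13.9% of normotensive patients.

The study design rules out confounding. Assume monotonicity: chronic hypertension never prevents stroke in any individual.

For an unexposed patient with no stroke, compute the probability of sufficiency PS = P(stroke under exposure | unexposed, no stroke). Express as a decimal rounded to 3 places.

PS ≈ 0.094

p₁ = 0.22, p₀ = 0.139.
Under exogeneity and monotonicity, PS = (p₁ − p₀) / (1 − p₀).
PS = (0.22 − 0.139) / (1 − 0.139) = 0.081 / 0.861 ≈ 0.0941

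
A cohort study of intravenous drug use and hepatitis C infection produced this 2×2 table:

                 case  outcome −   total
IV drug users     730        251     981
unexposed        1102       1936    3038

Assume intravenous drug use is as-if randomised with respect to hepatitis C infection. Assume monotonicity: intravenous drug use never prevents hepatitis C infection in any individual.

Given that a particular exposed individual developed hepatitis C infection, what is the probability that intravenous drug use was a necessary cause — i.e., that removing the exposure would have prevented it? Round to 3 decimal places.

p₁ = P(outcome | exposed) = 730/981 = 0.74414
p₀ = P(outcome | unexposed) = 1102/3038 = 0.36274
Under exogeneity and monotonicity, PN = (p₁ − p₀)/p₁.
PN = (0.74414 − 0.36274) / 0.74414 ≈ 0.5125

PN ≈ 0.513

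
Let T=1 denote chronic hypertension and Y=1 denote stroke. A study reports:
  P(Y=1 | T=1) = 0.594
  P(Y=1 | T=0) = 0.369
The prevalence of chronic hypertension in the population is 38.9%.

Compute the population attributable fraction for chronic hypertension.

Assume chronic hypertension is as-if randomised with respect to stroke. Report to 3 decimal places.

PAF ≈ 0.192

Let p₁ = 0.594, p₀ = 0.369.
Overall risk P(Y=1) = π·p₁ + (1−π)·p₀ = 0.389×0.594 + 0.611×0.369 = 0.45652.
Under exogeneity, PAF = [P(Y=1) − p₀] / P(Y=1).
PAF = (0.45652 − 0.369) / 0.45652 ≈ 0.1917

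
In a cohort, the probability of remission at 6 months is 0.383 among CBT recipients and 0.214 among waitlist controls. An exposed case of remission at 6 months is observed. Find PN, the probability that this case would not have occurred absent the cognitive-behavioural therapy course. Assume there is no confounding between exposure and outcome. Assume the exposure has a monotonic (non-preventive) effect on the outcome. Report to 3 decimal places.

PN ≈ 0.441

Let p₁ = 0.383, p₀ = 0.214.
Under exogeneity and monotonicity, PN = (p₁ − p₀) / p₁.
PN = (0.383 − 0.214) / 0.383 = 0.169 / 0.383 ≈ 0.4413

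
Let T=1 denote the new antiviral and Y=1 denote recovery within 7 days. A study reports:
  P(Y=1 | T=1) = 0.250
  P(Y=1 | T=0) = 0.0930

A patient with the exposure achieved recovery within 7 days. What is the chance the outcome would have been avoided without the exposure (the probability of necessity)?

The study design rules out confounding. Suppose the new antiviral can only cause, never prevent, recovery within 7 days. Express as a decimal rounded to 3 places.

Let p₁ = 0.25, p₀ = 0.093.
Under exogeneity and monotonicity, PN = (p₁ − p₀) / p₁.
PN = (0.25 − 0.093) / 0.25 = 0.157 / 0.25 ≈ 0.6280

PN ≈ 0.628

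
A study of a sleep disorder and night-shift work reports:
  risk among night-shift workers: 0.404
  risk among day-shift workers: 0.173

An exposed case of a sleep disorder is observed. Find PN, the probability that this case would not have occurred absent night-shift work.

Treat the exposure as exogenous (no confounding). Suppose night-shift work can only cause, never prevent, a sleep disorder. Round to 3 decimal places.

Let p₁ = 0.404, p₀ = 0.173.
Under exogeneity and monotonicity, PN = (p₁ − p₀) / p₁.
PN = (0.404 − 0.173) / 0.404 = 0.231 / 0.404 ≈ 0.5718

PN ≈ 0.572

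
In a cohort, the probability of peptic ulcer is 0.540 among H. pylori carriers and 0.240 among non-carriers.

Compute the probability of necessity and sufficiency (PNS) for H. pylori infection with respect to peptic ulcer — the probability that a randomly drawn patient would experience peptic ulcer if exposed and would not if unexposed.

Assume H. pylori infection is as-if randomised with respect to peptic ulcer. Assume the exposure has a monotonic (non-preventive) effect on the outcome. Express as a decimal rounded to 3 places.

PNS ≈ 0.300

Let p₁ = 0.54, p₀ = 0.24.
Under exogeneity and monotonicity, PNS = p₁ − p₀.
PNS = 0.54 − 0.24 = 0.3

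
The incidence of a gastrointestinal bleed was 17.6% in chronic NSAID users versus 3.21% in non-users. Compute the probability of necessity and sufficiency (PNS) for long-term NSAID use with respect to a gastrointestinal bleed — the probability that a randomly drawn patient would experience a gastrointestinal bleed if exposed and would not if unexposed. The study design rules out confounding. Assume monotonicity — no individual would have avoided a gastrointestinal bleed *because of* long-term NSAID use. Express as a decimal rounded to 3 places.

p₁ = 0.176, p₀ = 0.0321.
Under exogeneity and monotonicity, PNS = p₁ − p₀.
PNS = 0.176 − 0.0321 = 0.1439

PNS ≈ 0.144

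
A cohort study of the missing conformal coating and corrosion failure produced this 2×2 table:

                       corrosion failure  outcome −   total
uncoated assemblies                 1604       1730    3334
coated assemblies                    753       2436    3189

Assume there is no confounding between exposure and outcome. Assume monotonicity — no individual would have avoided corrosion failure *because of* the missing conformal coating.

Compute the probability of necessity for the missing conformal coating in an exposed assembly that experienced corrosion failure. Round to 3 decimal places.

p₁ = P(outcome | exposed) = 1604/3334 = 0.4811
p₀ = P(outcome | unexposed) = 753/3189 = 0.23612
Under exogeneity and monotonicity, PN = (p₁ − p₀) / p₁.
PN = (0.4811 − 0.23612) / 0.4811 = 0.24498 / 0.4811 ≈ 0.5092

PN ≈ 0.509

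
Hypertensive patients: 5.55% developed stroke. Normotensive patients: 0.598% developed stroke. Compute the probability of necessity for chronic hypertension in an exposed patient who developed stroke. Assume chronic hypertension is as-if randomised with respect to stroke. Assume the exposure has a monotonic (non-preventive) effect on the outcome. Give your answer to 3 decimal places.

p₁ = 0.0555, p₀ = 0.00598.
Under exogeneity and monotonicity, PN = (p₁ − p₀) / p₁.
PN = (0.0555 − 0.00598) / 0.0555 = 0.04952 / 0.0555 ≈ 0.8923

PN ≈ 0.892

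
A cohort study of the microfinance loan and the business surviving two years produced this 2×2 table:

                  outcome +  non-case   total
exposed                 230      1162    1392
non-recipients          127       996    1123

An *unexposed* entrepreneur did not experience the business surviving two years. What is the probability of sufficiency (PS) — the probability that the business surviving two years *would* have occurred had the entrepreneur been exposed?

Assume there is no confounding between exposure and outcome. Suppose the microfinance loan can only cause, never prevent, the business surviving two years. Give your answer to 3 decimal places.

p₁ = P(outcome | exposed) = 230/1392 = 0.16523
p₀ = P(outcome | unexposed) = 127/1123 = 0.11309
Under exogeneity and monotonicity, PS = (p₁ − p₀) / (1 − p₀).
PS = (0.16523 − 0.11309) / (1 − 0.11309) = 0.05214 / 0.88691 ≈ 0.0588

PS ≈ 0.059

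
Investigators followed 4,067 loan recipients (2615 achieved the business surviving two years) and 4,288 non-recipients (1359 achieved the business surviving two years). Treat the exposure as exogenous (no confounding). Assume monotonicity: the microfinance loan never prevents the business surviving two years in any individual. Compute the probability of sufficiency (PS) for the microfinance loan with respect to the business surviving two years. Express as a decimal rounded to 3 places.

p₁ = P(outcome | exposed) = 2615/4067 = 0.64298
p₀ = P(outcome | unexposed) = 1359/4288 = 0.31693
Under exogeneity and monotonicity, PS = (p₁ − p₀) / (1 − p₀).
PS = (0.64298 − 0.31693) / (1 − 0.31693) = 0.32605 / 0.68307 ≈ 0.4773

PS ≈ 0.477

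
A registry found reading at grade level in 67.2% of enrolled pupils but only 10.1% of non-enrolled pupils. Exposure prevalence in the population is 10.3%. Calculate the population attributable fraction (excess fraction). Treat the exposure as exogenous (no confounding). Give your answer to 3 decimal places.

PAF ≈ 0.368

p₁ = 0.672, p₀ = 0.101.
Overall risk P(Y=1) = π·p₁ + (1−π)·p₀ = 0.103×0.672 + 0.897×0.101 = 0.15981.
Under exogeneity, PAF = [P(Y=1) − p₀] / P(Y=1).
PAF = (0.15981 − 0.101) / 0.15981 ≈ 0.3680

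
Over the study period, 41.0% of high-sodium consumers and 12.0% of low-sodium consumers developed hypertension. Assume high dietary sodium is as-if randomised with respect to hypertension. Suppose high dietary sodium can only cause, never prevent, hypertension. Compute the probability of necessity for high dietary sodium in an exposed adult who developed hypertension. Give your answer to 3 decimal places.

p₁ = 0.41, p₀ = 0.12.
Under exogeneity and monotonicity, PN = (p₁ − p₀) / p₁.
PN = (0.41 − 0.12) / 0.41 = 0.29 / 0.41 ≈ 0.7073

PN ≈ 0.707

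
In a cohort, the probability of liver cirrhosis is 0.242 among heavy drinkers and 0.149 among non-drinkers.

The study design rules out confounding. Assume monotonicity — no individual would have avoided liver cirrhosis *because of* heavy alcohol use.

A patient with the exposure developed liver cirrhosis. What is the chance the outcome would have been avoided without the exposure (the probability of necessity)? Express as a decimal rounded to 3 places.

PN ≈ 0.384

Let p₁ = 0.242, p₀ = 0.149.
Under exogeneity and monotonicity, PN = (p₁ − p₀) / p₁.
PN = (0.242 − 0.149) / 0.242 = 0.093 / 0.242 ≈ 0.3843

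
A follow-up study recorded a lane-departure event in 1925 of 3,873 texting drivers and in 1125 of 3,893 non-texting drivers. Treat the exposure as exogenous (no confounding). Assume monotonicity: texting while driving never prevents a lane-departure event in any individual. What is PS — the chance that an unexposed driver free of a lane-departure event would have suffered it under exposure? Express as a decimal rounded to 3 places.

PS ≈ 0.293

p₁ = P(outcome | exposed) = 1925/3873 = 0.49703
p₀ = P(outcome | unexposed) = 1125/3893 = 0.28898
Under exogeneity and monotonicity, PS = (p₁ − p₀) / (1 − p₀).
PS = (0.49703 − 0.28898) / (1 − 0.28898) = 0.20805 / 0.71102 ≈ 0.2926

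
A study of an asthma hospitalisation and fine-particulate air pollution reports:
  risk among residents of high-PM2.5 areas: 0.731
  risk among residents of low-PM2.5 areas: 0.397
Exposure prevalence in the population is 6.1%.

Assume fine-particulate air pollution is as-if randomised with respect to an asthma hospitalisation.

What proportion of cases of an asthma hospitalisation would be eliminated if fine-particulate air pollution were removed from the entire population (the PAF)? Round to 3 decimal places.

Let p₁ = 0.731, p₀ = 0.397.
Overall risk P(Y=1) = π·p₁ + (1−π)·p₀ = 0.061×0.731 + 0.939×0.397 = 0.41737.
Under exogeneity, PAF = [P(Y=1) − p₀] / P(Y=1).
PAF = (0.41737 − 0.397) / 0.41737 ≈ 0.0488

PAF ≈ 0.049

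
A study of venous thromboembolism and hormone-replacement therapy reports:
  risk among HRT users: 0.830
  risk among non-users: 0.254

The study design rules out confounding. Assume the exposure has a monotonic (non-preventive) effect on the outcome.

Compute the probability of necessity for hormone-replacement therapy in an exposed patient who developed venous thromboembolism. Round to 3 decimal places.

PN ≈ 0.694

Let p₁ = 0.83, p₀ = 0.254.
Under exogeneity and monotonicity, PN = (p₁ − p₀) / p₁.
PN = (0.83 − 0.254) / 0.83 = 0.576 / 0.83 ≈ 0.6940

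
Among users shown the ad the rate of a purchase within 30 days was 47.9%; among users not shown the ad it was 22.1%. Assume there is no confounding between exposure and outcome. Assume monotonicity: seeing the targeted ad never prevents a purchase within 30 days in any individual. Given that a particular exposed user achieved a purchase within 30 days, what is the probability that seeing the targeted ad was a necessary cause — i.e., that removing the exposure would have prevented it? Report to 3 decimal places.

p₁ = 0.479, p₀ = 0.221.
Under exogeneity and monotonicity, PN = (p₁ − p₀) / p₁.
PN = (0.479 − 0.221) / 0.479 = 0.258 / 0.479 ≈ 0.5386

PN ≈ 0.539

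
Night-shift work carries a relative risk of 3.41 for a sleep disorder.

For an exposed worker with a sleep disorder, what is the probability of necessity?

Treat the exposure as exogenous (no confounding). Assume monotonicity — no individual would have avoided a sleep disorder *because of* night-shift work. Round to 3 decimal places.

PN ≈ 0.707

Under exogeneity and monotonicity, PN = (RR − 1) / RR = 1 − 1/RR.
PN = (3.41 − 1) / 3.41 = 2.41 / 3.41 ≈ 0.7067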